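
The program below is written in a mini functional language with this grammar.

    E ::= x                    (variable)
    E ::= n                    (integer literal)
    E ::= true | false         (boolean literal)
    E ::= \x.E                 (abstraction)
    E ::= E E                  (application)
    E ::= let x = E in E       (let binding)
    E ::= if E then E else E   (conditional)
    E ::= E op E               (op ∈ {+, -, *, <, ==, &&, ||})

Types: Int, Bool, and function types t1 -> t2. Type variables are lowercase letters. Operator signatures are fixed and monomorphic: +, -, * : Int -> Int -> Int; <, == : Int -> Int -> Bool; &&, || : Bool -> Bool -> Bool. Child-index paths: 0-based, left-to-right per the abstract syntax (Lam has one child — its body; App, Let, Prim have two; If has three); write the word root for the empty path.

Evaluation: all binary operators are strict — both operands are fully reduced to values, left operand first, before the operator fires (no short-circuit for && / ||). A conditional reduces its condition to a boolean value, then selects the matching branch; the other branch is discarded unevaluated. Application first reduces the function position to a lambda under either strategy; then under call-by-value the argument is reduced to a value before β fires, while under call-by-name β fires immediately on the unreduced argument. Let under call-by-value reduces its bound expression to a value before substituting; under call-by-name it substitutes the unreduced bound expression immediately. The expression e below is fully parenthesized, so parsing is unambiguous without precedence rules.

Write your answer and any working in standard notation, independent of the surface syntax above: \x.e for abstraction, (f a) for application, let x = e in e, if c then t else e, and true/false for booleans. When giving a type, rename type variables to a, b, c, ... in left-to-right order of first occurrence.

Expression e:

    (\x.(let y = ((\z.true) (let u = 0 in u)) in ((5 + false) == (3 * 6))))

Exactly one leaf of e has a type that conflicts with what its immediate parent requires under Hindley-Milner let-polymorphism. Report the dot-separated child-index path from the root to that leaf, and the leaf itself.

Working:
\z._ : b -> Bool
let u : Int
u : Int
  unify b -> Bool ~ Int -> c
  unify b ~ Int
  unify Bool ~ c
_ _ : Bool
let y : Bool
  unify Int ~ Int
  unify Bool ~ Int
  FAIL: mismatch Bool ~ Int

Answer: 0.1.0.1 : false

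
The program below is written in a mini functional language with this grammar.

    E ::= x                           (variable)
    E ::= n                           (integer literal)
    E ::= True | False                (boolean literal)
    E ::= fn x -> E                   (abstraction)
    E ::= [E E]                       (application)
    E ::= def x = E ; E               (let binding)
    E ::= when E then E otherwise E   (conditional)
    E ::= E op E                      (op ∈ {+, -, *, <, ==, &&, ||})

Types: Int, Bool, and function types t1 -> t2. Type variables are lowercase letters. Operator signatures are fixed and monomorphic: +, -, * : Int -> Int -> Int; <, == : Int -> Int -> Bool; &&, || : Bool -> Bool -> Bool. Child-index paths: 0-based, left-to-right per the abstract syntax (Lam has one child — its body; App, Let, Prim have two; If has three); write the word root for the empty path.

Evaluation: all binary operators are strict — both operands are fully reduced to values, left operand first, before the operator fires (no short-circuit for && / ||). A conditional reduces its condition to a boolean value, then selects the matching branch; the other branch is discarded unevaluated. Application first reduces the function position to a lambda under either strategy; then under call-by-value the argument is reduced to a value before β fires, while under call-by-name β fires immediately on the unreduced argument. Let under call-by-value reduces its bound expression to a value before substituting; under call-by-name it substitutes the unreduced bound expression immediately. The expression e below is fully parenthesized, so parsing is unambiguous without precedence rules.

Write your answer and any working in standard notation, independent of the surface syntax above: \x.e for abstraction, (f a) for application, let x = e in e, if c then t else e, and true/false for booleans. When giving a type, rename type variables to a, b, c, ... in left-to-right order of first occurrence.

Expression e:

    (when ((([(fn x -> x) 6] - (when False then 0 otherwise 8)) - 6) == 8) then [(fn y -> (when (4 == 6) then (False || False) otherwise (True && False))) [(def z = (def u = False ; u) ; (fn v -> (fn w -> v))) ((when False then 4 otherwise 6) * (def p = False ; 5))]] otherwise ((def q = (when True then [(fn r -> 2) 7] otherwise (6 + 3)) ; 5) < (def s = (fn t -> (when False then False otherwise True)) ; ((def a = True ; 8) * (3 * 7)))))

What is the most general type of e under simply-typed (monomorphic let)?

Trace:
x : a
\x._ : a -> a
  unify a -> a ~ Int -> b
  unify a ~ Int
  unify Int ~ b
_ _ : Int
  unify Int ~ Int
  unify Bool ~ Bool
  unify Int ~ Int
  unify Int ~ Int
  unify Int ~ Int
  unify Int ~ Int
  unify Int ~ Int
  unify Int ~ Int
  unify Bool ~ Bool
  unify Int ~ Int
  unify Int ~ Int
  unify Bool ~ Bool
  unify Bool ~ Bool
  unify Bool ~ Bool
  unify Bool ~ Bool
  unify Bool ~ Bool
  unify Bool ~ Bool
\y._ : c -> Bool
let u : Bool
u : Bool
let z : Bool
v : d
\w._ : e -> d
\v._ : d -> e -> d
  unify Bool ~ Bool
  unify Int ~ Int
  unify Int ~ Int
let p : Bool
  unify Int ~ Int
  unify d -> e -> d ~ Int -> f
  unify d ~ Int
  unify e -> Int ~ f
_ _ : e -> Int
  unify c -> Bool ~ (e -> Int) -> g
  unify c ~ e -> Int
  unify Bool ~ g
_ _ : Bool
  unify Bool ~ Bool
\r._ : h -> Int
  unify h -> Int ~ Int -> i
  unify h ~ Int
  unify Int ~ i
_ _ : Int
  unify Int ~ Int
  unify Int ~ Int
  unify Int ~ Int
let q : Int
  unify Int ~ Int
  unify Bool ~ Bool
  unify Bool ~ Bool
\t._ : j -> Bool
let s : j -> Bool
let a : Bool
  unify Int ~ Int
  unify Int ~ Int
  unify Int ~ Int
  unify Int ~ Int
  unify Int ~ Int
  unify Bool ~ Bool

Answer: Bool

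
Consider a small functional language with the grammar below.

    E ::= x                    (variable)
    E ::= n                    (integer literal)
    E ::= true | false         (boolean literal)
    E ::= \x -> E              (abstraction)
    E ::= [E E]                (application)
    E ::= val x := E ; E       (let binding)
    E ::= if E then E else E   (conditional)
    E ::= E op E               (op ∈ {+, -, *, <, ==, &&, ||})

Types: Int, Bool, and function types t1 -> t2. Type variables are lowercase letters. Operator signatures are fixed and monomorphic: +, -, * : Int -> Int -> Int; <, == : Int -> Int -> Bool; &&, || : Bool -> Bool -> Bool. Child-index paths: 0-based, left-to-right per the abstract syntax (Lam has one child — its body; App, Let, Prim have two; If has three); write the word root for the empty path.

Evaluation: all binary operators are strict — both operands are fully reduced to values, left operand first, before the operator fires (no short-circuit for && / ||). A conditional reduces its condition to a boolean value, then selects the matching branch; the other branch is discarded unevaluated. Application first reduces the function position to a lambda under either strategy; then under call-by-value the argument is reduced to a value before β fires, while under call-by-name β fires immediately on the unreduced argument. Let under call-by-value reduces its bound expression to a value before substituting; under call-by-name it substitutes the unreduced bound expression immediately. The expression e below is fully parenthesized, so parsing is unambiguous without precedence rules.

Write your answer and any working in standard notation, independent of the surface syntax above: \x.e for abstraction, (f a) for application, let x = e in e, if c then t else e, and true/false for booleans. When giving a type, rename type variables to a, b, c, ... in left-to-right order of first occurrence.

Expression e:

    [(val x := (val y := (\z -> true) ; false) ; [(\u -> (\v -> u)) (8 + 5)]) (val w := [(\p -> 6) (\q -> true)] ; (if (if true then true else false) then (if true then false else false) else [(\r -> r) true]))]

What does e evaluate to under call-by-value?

Derivation:
step 0: ((let x = (let y = (\z.true) in false) in ((\u.(\v.u)) (8 + 5))) (let w = ((\p.6) (\q.true)) in (if (if true then true else false) then (if true then false else false) else ((\r.r) true))))
step 1: [let@0.0] ((let x = false in ((\u.(\v.u)) (8 + 5))) (let w = ((\p.6) (\q.true)) in (if (if true then true else false) then (if true then false else false) else ((\r.r) true))))
step 2: [let@0] (((\u.(\v.u)) (8 + 5)) (let w = ((\p.6) (\q.true)) in (if (if true then true else false) then (if true then false else false) else ((\r.r) true))))
step 3: [delta@0.1] (((\u.(\v.u)) 13) (let w = ((\p.6) (\q.true)) in (if (if true then true else false) then (if true then false else false) else ((\r.r) true))))
step 4: [beta@0] ((\v.13) (let w = ((\p.6) (\q.true)) in (if (if true then true else false) then (if true then false else false) else ((\r.r) true))))
step 5: [beta@1.0] ((\v.13) (let w = 6 in (if (if true then true else false) then (if true then false else false) else ((\r.r) true))))
step 6: [let@1] ((\v.13) (if (if true then true else false) then (if true then false else false) else ((\r.r) true)))
step 7: [if@1.0] ((\v.13) (if true then (if true then false else false) else ((\r.r) true)))
step 8: [if@1] ((\v.13) (if true then false else false))
step 9: [if@1] ((\v.13) false)
step 10: [beta@root] 13

Answer: 13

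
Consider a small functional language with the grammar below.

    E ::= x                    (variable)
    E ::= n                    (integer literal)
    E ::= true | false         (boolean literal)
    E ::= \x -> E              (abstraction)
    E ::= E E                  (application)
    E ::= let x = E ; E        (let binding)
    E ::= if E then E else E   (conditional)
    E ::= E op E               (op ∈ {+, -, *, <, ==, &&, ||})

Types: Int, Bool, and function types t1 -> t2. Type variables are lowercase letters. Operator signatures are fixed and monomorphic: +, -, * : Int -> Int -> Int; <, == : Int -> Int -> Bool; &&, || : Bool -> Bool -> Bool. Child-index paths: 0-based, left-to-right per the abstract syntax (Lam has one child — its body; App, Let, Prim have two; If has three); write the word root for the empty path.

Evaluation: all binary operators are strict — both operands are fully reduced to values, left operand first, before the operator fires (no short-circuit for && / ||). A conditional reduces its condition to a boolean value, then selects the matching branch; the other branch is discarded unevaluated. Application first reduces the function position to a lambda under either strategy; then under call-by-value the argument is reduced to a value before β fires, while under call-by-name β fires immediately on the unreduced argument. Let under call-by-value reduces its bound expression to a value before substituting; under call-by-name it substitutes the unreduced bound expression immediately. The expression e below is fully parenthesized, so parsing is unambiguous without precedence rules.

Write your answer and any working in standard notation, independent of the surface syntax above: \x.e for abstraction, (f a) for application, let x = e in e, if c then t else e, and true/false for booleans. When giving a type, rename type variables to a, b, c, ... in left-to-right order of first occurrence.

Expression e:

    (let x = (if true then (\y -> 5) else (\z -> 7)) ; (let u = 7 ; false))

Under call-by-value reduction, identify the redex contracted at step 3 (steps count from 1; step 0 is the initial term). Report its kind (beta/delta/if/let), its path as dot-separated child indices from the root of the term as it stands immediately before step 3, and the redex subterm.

Working:
step 0: (let x = (if true then (\y.5) else (\z.7)) in (let u = 7 in false))
step 1: [if@0] (let x = (\y.5) in (let u = 7 in false))
step 2: [let@root] (let u = 7 in false)
step 3: [let@root] false

Answer: let at root : (let u = 7 in false)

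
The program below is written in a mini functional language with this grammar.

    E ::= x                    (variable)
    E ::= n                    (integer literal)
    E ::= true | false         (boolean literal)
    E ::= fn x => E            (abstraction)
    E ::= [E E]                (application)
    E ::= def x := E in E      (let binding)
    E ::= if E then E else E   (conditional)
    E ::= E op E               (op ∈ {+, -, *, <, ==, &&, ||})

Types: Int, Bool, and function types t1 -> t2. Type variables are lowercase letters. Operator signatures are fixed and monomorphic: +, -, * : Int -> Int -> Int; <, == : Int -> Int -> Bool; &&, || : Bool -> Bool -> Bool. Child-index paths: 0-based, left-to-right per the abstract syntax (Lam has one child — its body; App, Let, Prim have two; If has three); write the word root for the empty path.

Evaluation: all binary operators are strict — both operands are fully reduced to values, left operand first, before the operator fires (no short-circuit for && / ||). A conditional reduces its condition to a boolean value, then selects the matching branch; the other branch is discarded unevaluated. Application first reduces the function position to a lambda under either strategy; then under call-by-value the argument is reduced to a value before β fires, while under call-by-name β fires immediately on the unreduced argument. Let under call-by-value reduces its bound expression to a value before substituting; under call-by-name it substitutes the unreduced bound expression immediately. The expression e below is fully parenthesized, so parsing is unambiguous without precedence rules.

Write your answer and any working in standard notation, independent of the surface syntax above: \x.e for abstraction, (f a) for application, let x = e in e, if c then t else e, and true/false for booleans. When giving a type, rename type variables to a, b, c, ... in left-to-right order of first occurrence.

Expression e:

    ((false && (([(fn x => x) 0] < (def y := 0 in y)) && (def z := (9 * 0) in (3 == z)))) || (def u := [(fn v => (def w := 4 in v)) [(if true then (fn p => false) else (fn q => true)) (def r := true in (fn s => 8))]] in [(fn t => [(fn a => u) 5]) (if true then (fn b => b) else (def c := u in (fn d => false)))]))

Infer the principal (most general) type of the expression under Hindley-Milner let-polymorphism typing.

Derivation:
  unify Bool ~ Bool
x : a
\x._ : a -> a
  unify a -> a ~ Int -> b
  unify a ~ Int
  unify Int ~ b
_ _ : Int
  unify Int ~ Int
let y : Int
y : Int
  unify Int ~ Int
  unify Bool ~ Bool
  unify Int ~ Int
  unify Int ~ Int
let z : Int
  unify Int ~ Int
z : Int
  unify Int ~ Int
  unify Bool ~ Bool
  unify Bool ~ Bool
  unify Bool ~ Bool
let w : Int
v : c
\v._ : c -> c
  unify Bool ~ Bool
\p._ : d -> Bool
\q._ : e -> Bool
  unify d -> Bool ~ e -> Bool
  unify d ~ e
  unify Bool ~ Bool
let r : Bool
\s._ : f -> Int
  unify e -> Bool ~ (f -> Int) -> g
  unify e ~ f -> Int
  unify Bool ~ g
_ _ : Bool
  unify c -> c ~ Bool -> h
  unify c ~ Bool
  unify Bool ~ h
_ _ : Bool
let u : Bool
u : Bool
\a._ : j -> Bool
  unify j -> Bool ~ Int -> k
  unify j ~ Int
  unify Bool ~ k
_ _ : Bool
\t._ : i -> Bool
  unify Bool ~ Bool
b : l
\b._ : l -> l
u : Bool
let c : Bool
\d._ : m -> Bool
  unify l -> l ~ m -> Bool
  unify l ~ m
  unify m ~ Bool
  unify i -> Bool ~ (Bool -> Bool) -> n
  unify i ~ Bool -> Bool
  unify Bool ~ n
_ _ : Bool
  unify Bool ~ Bool

Answer: Bool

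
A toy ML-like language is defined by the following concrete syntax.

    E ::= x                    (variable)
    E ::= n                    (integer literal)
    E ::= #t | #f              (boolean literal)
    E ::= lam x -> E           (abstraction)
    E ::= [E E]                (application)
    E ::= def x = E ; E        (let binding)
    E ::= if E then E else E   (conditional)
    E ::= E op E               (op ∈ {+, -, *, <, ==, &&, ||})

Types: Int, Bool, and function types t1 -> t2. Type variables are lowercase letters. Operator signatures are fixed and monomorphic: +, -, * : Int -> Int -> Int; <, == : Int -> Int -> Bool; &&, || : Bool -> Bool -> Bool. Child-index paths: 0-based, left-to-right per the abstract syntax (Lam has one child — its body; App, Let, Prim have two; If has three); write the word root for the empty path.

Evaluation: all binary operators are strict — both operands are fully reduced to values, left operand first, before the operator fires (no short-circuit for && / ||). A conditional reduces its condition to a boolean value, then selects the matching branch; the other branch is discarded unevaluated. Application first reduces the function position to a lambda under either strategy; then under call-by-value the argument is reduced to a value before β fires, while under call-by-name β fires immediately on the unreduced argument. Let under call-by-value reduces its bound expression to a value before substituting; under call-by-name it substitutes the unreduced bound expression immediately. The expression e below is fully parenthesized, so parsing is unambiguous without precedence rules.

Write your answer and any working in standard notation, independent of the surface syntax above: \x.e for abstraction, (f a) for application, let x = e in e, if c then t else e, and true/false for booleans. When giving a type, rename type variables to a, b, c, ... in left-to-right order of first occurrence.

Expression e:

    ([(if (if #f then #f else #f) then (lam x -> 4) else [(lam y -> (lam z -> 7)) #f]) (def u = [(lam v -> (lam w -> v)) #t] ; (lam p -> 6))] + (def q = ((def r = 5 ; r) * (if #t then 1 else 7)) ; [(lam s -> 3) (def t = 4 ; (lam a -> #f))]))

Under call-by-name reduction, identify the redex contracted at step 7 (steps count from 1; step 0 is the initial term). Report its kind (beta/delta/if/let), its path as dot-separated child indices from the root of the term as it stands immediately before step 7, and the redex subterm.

Derivation:
step 0: (((if (if false then false else false) then (\x.4) else ((\y.(\z.7)) false)) (let u = ((\v.(\w.v)) true) in (\p.6))) + (let q = ((let r = 5 in r) * (if true then 1 else 7)) in ((\s.3) (let t = 4 in (\a.false)))))
step 1: [if@0.0.0] (((if false then (\x.4) else ((\y.(\z.7)) false)) (let u = ((\v.(\w.v)) true) in (\p.6))) + (let q = ((let r = 5 in r) * (if true then 1 else 7)) in ((\s.3) (let t = 4 in (\a.false)))))
step 2: [if@0.0] ((((\y.(\z.7)) false) (let u = ((\v.(\w.v)) true) in (\p.6))) + (let q = ((let r = 5 in r) * (if true then 1 else 7)) in ((\s.3) (let t = 4 in (\a.false)))))
step 3: [beta@0.0] (((\z.7) (let u = ((\v.(\w.v)) true) in (\p.6))) + (let q = ((let r = 5 in r) * (if true then 1 else 7)) in ((\s.3) (let t = 4 in (\a.false)))))
step 4: [beta@0] (7 + (let q = ((let r = 5 in r) * (if true then 1 else 7)) in ((\s.3) (let t = 4 in (\a.false)))))
step 5: [let@1] (7 + ((\s.3) (let t = 4 in (\a.false))))
step 6: [beta@1] (7 + 3)
step 7: [delta@root] 10

Answer: delta at root : (7 + 3)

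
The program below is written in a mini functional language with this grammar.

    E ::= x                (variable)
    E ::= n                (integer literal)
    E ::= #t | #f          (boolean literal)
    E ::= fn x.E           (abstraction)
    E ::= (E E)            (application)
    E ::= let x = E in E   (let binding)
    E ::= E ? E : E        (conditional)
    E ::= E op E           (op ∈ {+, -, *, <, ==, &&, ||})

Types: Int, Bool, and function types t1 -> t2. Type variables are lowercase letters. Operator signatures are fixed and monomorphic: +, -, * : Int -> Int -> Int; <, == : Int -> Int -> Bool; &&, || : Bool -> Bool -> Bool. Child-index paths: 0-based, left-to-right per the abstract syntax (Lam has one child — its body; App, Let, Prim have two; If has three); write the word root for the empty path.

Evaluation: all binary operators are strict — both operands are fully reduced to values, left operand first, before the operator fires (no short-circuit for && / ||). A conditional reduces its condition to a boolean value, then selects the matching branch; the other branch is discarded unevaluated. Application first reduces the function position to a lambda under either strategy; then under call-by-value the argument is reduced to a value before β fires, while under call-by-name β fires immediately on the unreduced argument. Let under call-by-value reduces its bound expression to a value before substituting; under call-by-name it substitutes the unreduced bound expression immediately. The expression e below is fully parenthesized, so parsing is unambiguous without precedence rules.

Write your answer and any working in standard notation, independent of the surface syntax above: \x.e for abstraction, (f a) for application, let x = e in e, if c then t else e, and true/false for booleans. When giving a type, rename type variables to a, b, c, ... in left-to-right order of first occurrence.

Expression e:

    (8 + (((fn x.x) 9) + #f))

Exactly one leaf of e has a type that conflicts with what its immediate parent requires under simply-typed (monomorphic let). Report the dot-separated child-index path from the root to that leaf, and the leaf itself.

Answer: 1.1 : false

Trace:
  unify Int ~ Int
x : a
\x._ : a -> a
  unify a -> a ~ Int -> b
  unify a ~ Int
  unify Int ~ b
_ _ : Int
  unify Int ~ Int
  unify Bool ~ Int
  FAIL: mismatch Bool ~ Int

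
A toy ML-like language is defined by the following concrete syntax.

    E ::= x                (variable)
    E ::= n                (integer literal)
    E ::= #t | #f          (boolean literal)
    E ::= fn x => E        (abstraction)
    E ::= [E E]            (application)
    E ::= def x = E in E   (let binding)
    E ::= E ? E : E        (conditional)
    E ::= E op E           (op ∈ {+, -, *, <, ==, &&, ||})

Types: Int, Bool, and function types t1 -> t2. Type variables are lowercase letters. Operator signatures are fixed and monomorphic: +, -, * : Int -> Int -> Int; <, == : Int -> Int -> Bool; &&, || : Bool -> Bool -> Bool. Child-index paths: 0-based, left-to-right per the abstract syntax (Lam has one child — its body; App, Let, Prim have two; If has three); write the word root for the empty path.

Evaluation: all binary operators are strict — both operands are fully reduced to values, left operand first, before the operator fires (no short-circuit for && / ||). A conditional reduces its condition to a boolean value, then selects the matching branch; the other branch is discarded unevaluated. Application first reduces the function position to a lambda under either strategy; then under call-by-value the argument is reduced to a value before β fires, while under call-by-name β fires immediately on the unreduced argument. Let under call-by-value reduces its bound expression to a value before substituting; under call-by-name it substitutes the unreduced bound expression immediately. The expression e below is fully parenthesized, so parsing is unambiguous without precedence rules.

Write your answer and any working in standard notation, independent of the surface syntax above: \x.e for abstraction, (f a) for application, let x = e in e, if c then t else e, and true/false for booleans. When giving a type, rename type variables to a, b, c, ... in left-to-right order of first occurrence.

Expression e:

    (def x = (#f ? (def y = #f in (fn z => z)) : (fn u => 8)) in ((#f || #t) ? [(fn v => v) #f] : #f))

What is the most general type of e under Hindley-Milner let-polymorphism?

Answer: Bool

Working:
  unify Bool ~ Bool
let y : Bool
z : a
\z._ : a -> a
\u._ : b -> Int
  unify a -> a ~ b -> Int
  unify a ~ b
  unify b ~ Int
let x : Int -> Int
  unify Bool ~ Bool
  unify Bool ~ Bool
  unify Bool ~ Bool
v : c
\v._ : c -> c
  unify c -> c ~ Bool -> d
  unify c ~ Bool
  unify Bool ~ d
_ _ : Bool
  unify Bool ~ Bool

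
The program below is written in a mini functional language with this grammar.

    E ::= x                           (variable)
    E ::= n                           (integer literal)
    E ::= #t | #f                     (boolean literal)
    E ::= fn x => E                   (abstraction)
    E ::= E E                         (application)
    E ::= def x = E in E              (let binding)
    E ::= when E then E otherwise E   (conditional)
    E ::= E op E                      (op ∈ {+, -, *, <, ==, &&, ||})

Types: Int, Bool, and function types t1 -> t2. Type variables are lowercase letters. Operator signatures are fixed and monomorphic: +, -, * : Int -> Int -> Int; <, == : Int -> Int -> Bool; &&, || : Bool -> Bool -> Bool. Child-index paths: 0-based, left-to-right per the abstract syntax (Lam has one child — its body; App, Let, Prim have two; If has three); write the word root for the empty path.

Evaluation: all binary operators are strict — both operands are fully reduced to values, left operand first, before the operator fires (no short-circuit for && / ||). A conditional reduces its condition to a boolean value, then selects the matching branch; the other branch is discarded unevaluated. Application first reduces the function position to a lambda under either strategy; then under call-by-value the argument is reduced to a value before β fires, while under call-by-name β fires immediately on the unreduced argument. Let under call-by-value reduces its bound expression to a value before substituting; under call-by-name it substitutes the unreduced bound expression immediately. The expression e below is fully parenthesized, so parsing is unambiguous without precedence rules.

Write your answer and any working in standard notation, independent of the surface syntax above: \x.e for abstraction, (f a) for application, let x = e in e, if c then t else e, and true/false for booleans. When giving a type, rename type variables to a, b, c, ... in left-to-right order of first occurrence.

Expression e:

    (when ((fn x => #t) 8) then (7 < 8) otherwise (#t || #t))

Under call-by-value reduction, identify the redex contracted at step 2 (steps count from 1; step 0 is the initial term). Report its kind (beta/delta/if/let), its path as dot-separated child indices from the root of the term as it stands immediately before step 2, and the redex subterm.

Answer: if at root : (if true then (7 < 8) else (true || true))

Derivation:
step 0: (if ((\x.true) 8) then (7 < 8) else (true || true))
step 1: [beta@0] (if true then (7 < 8) else (true || true))
step 2: [if@root] (7 < 8)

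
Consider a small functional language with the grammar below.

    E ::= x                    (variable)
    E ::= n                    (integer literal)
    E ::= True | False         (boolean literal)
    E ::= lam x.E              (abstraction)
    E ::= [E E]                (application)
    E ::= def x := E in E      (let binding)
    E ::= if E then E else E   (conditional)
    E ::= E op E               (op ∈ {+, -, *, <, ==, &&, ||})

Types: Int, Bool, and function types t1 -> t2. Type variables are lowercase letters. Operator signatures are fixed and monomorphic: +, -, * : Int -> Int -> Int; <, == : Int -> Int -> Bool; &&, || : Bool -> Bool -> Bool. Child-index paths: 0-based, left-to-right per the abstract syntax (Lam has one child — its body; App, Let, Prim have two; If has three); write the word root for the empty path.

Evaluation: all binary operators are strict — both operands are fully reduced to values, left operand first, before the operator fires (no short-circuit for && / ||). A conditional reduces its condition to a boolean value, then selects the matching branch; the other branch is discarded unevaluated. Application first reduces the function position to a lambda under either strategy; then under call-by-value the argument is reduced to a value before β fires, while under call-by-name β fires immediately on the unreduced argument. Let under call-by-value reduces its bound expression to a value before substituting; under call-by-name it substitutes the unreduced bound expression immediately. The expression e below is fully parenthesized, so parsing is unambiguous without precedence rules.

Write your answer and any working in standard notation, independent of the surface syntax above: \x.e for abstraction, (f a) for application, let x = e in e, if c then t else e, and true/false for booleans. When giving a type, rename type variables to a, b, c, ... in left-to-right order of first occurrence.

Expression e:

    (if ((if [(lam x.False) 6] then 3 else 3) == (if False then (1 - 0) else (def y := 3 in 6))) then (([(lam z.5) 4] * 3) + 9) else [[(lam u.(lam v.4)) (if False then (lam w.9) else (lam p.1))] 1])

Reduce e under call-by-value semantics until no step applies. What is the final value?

Answer: 4

Derivation:
step 0: (if ((if ((\x.false) 6) then 3 else 3) == (if false then (1 - 0) else (let y = 3 in 6))) then ((((\z.5) 4) * 3) + 9) else (((\u.(\v.4)) (if false then (\w.9) else (\p.1))) 1))
step 1: [beta@0.0.0] (if ((if false then 3 else 3) == (if false then (1 - 0) else (let y = 3 in 6))) then ((((\z.5) 4) * 3) + 9) else (((\u.(\v.4)) (if false then (\w.9) else (\p.1))) 1))
step 2: [if@0.0] (if (3 == (if false then (1 - 0) else (let y = 3 in 6))) then ((((\z.5) 4) * 3) + 9) else (((\u.(\v.4)) (if false then (\w.9) else (\p.1))) 1))
step 3: [if@0.1] (if (3 == (let y = 3 in 6)) then ((((\z.5) 4) * 3) + 9) else (((\u.(\v.4)) (if false then (\w.9) else (\p.1))) 1))
step 4: [let@0.1] (if (3 == 6) then ((((\z.5) 4) * 3) + 9) else (((\u.(\v.4)) (if false then (\w.9) else (\p.1))) 1))
step 5: [delta@0] (if false then ((((\z.5) 4) * 3) + 9) else (((\u.(\v.4)) (if false then (\w.9) else (\p.1))) 1))
step 6: [if@root] (((\u.(\v.4)) (if false then (\w.9) else (\p.1))) 1)
step 7: [if@0.1] (((\u.(\v.4)) (\p.1)) 1)
step 8: [beta@0] ((\v.4) 1)
step 9: [beta@root] 4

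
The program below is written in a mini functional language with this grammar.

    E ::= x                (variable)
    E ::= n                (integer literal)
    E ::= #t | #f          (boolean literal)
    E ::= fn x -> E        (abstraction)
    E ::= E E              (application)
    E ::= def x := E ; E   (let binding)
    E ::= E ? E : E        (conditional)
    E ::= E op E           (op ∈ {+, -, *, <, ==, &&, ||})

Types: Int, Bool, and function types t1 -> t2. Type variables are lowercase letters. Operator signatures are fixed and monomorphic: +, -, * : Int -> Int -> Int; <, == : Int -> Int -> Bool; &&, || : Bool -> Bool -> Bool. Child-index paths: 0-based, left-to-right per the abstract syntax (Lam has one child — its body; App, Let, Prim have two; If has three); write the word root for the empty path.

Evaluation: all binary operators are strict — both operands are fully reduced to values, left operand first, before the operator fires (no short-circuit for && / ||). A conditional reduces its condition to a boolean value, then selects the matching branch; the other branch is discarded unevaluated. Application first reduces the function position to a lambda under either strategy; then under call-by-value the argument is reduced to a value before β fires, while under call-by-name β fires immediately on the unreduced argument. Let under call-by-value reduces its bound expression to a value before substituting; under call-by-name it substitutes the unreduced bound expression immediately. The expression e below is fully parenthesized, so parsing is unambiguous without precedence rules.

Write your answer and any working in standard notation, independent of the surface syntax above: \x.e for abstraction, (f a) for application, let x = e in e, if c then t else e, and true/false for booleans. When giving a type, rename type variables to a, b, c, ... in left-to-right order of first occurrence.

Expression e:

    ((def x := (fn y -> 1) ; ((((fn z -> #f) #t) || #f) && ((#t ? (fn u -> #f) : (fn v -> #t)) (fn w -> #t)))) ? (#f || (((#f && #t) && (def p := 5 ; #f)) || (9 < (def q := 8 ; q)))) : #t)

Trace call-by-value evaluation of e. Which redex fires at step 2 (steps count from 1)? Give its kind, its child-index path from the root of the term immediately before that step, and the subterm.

Answer: beta at 0.0.0 : ((\z.false) true)

Derivation:
step 0: (if (let x = (\y.1) in ((((\z.false) true) || false) && ((if true then (\u.false) else (\v.true)) (\w.true)))) then (false || (((false && true) && (let p = 5 in false)) || (9 < (let q = 8 in q)))) else true)
step 1: [let@0] (if ((((\z.false) true) || false) && ((if true then (\u.false) else (\v.true)) (\w.true))) then (false || (((false && true) && (let p = 5 in false)) || (9 < (let q = 8 in q)))) else true)
step 2: [beta@0.0.0] (if ((false || false) && ((if true then (\u.false) else (\v.true)) (\w.true))) then (false || (((false && true) && (let p = 5 in false)) || (9 < (let q = 8 in q)))) else true)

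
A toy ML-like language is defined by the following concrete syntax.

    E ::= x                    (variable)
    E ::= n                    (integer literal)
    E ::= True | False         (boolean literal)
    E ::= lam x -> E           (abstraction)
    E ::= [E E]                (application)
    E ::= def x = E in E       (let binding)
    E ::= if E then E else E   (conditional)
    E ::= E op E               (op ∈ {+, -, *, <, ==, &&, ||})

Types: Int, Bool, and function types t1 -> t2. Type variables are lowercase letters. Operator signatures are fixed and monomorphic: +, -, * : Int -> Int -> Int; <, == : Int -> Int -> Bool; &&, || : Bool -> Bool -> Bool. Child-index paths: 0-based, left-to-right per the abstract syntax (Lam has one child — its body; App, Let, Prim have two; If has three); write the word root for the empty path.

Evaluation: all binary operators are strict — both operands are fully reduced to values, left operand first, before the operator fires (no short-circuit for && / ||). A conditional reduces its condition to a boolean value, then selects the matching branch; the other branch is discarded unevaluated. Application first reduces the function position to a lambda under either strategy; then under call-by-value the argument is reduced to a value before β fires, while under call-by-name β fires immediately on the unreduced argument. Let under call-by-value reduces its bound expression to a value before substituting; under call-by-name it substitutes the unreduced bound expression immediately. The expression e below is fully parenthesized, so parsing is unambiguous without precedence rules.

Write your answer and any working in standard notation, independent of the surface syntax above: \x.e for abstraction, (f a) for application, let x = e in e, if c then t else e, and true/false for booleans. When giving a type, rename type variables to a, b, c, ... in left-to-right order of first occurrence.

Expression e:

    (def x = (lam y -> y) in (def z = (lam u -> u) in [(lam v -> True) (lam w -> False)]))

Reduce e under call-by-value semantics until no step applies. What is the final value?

Working:
step 0: (let x = (\y.y) in (let z = (\u.u) in ((\v.true) (\w.false))))
step 1: [let@root] (let z = (\u.u) in ((\v.true) (\w.false)))
step 2: [let@root] ((\v.true) (\w.false))
step 3: [beta@root] true

Answer: true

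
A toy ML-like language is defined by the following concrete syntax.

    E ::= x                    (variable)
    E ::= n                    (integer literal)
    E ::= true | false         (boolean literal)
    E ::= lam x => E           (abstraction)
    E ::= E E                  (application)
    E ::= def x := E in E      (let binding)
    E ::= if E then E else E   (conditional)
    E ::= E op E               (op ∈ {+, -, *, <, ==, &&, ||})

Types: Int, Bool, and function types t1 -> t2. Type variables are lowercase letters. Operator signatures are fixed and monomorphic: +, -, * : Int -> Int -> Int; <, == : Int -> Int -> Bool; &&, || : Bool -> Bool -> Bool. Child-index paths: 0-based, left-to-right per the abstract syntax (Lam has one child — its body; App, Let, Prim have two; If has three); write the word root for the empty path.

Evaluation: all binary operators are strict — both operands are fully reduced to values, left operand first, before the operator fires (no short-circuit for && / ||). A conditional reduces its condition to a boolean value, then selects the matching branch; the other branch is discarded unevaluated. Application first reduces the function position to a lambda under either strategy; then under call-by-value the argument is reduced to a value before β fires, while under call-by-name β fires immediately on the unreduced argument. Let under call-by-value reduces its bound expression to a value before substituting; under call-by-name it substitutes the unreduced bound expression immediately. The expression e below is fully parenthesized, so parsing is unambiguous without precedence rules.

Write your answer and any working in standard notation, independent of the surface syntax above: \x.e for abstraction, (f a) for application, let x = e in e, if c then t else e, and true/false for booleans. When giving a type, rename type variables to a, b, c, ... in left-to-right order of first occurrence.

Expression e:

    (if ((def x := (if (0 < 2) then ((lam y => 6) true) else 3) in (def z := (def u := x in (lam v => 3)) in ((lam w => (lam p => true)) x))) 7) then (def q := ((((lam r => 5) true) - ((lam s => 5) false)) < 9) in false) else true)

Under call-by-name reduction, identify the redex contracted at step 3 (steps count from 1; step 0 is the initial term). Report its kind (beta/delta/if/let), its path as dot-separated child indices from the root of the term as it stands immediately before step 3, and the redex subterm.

Derivation:
step 0: (if ((let x = (if (0 < 2) then ((\y.6) true) else 3) in (let z = (let u = x in (\v.3)) in ((\w.(\p.true)) x))) 7) then (let q = ((((\r.5) true) - ((\s.5) false)) < 9) in false) else true)
step 1: [let@0.0] (if ((let z = (let u = (if (0 < 2) then ((\y.6) true) else 3) in (\v.3)) in ((\w.(\p.true)) (if (0 < 2) then ((\y.6) true) else 3))) 7) then (let q = ((((\r.5) true) - ((\s.5) false)) < 9) in false) else true)
step 2: [let@0.0] (if (((\w.(\p.true)) (if (0 < 2) then ((\y.6) true) else 3)) 7) then (let q = ((((\r.5) true) - ((\s.5) false)) < 9) in false) else true)
step 3: [beta@0.0] (if ((\p.true) 7) then (let q = ((((\r.5) true) - ((\s.5) false)) < 9) in false) else true)

Answer: beta at 0.0 : ((\w.(\p.true)) (if (0 < 2) then ((\y.6) true) else 3))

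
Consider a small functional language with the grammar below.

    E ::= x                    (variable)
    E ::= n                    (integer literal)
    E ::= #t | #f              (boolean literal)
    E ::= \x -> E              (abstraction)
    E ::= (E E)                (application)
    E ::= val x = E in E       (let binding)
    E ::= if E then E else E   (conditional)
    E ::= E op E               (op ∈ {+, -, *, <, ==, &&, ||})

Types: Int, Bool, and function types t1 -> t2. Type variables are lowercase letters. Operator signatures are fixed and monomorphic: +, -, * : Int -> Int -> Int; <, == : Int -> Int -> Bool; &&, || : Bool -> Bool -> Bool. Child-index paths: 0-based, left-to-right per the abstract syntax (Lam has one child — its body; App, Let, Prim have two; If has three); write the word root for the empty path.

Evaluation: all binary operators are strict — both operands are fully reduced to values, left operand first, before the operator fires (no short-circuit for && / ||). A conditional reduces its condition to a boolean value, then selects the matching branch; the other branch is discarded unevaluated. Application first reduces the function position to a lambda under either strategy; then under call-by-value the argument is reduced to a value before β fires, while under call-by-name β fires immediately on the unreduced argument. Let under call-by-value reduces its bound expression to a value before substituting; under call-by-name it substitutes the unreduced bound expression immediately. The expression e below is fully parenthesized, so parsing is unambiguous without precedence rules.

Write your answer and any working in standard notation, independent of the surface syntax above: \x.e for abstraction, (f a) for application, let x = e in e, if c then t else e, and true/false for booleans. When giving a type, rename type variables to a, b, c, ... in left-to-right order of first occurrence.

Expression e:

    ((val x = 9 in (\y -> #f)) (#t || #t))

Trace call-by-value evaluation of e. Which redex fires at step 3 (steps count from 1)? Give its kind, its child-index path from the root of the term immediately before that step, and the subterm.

Working:
step 0: ((let x = 9 in (\y.false)) (true || true))
step 1: [let@0] ((\y.false) (true || true))
step 2: [delta@1] ((\y.false) true)
step 3: [beta@root] false

Answer: beta at root : ((\y.false) true)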